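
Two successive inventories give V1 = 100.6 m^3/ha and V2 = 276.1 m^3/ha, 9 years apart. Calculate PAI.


Formula: PAI = (V_T2 - V_T1) / (T2 - T1)
Volume increment = 276.1 - 100.6 = 175.5 m^3/ha
PAI = 175.5 / 9 = 19.5 m^3/ha/year

19.5


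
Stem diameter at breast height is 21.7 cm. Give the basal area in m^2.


Formula: BA = pi * (DBH/2)^2 / 10000  (cm^2 to m^2)
Radius = DBH/2 = 21.7/2 = 10.85 cm
BA = pi * 10.85^2 / 10000
   = 369.8361 cm^2 / 10000
   = 0.037 m^2

0.037


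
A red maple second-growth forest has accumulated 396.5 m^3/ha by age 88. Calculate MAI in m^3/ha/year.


Formula: MAI = Total Volume / Stand Age
MAI = 396.5 m^3/ha / 88 years
MAI = 4.51 m^3/ha/year

4.51


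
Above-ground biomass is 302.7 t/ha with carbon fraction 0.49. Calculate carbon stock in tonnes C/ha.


Formula: Carbon Stock = Biomass * Carbon Fraction
C = 302.7 t/ha * 0.49
C = 148.3 t C/ha

148.3


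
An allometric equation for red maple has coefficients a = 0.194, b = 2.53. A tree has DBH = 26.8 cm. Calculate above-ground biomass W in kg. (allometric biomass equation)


Formula: W = a * DBH^b  (allometric power law)
DBH^b = 26.8^2.53 = 4103.7513
W = 0.194 * 4103.7513 = 796.1 kg

796.1


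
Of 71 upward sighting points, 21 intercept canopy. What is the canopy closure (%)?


Formula: Canopy closure = covered points / total points * 100
Closure = 21 / 71 * 100
Closure = 0.2958 * 100 = 29.6%

29.6


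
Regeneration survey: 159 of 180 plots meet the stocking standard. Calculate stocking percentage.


Formula: Stocking % = stocked plots / total plots * 100
Stocking = 159 / 180 * 100
Stocking = 0.8833 * 100 = 88.3%

88.3


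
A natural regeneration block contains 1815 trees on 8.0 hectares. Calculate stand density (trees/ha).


Formula: Stand Density = N_trees / Area_ha
Density = 1815 trees / 8.0 ha
Density = 227 trees/ha

227


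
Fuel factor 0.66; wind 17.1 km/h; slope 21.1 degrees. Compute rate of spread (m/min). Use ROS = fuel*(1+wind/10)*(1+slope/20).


Formula: ROS = fuel * (1 + wind/10) * (1 + slope/20)
Wind factor = 1 + 17.1/10 = 2.71
Slope factor = 1 + 21.1/20 = 2.055
ROS = 0.66 * 2.71 * 2.055 = 3.68 m/min

3.68


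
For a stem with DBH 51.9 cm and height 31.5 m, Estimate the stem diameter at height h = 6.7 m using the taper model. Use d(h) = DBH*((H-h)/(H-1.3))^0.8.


Taper: d(h) = DBH * ((H - h) / (H - 1.3))^0.8
Numerator = H - h = 31.5 - 6.7 = 24.8 m
Denominator = H - 1.3 = 31.5 - 1.3 = 30.2 m
Ratio = 24.8 / 30.2 = 0.82119
d = 51.9 * 0.82119^0.8 = 44.3 cm

44.3


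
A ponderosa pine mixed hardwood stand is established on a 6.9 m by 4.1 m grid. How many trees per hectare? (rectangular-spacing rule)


Formula: TPH = 10000 m^2/ha / (spacing_x * spacing_y)
Area per tree = 6.9 m * 4.1 m = 28.29 m^2
TPH = 10000 / 28.29 = 353 trees/ha

353


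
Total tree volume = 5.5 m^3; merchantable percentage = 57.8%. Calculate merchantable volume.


Formula: MV = V_total * (merchantable_pct / 100)
Merchantable fraction = 57.8% / 100 = 0.578
MV = 5.5 m^3 * 0.578 = 3.179 m^3

3.179


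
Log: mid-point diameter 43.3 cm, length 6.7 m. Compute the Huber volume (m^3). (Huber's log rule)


Huber: V = Am * L,  Am = pi*(Dm/200)^2
Am = pi*(43.3/200)^2 = 0.147254 m^2
V = 0.147254*6.7 = 0.9866 m^3

0.9866


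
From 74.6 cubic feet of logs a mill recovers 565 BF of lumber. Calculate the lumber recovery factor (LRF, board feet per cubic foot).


Formula: LRF = Lumber Output (BF) / Log Input (ft^3)
LRF = 565 BF / 74.6 ft^3
LRF = 7.57 BF/ft^3

7.57


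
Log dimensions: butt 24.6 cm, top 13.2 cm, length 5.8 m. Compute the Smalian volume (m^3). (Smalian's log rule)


Smalian: V = (A1 + A2)/2 * L,  A = pi*(D/200)^2
A1 = pi*(24.6/200)^2 = 0.047529 m^2
A2 = pi*(13.2/200)^2 = 0.013685 m^2
V = (0.047529+0.013685)/2*5.8 = 0.1775 m^3

0.1775


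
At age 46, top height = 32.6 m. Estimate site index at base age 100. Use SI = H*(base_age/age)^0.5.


Formula: SI = H_dom * (base_age / age)^0.5
Age ratio = 100 / 46 = 2.17391
sqrt(age_ratio) = 1.47442
SI = 32.6 * 1.47442 = 48.1 m

48.1


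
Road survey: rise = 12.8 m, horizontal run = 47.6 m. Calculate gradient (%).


Formula: Gradient = rise / run * 100
Gradient = 12.8 / 47.6 * 100 = 26.9%

26.9


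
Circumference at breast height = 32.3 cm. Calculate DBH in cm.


Formula: DBH = C / pi
DBH = 32.3 / pi
pi = 3.14159...
DBH = 10.3 cm

10.3


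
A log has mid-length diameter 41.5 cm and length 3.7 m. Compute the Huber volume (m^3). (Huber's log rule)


Huber: V = Am * L,  Am = pi*(Dm/200)^2
Am = pi*(41.5/200)^2 = 0.135265 m^2
V = 0.135265*3.7 = 0.5005 m^3

0.5005


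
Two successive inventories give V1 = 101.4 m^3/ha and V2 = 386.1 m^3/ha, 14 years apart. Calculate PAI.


Formula: PAI = (V_T2 - V_T1) / (T2 - T1)
Volume increment = 386.1 - 101.4 = 284.7 m^3/ha
PAI = 284.7 / 14 = 20.34 m^3/ha/year

20.34


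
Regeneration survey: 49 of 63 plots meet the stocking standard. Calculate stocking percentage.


Formula: Stocking % = stocked plots / total plots * 100
Stocking = 49 / 63 * 100
Stocking = 0.7778 * 100 = 77.8%

77.8


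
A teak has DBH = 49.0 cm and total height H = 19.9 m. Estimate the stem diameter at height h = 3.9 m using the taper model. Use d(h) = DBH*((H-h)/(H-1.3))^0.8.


Taper: d(h) = DBH * ((H - h) / (H - 1.3))^0.8
Numerator = H - h = 19.9 - 3.9 = 16.0 m
Denominator = H - 1.3 = 19.9 - 1.3 = 18.6 m
Ratio = 16.0 / 18.6 = 0.86022
d = 49.0 * 0.86022^0.8 = 43.4 cm

43.4


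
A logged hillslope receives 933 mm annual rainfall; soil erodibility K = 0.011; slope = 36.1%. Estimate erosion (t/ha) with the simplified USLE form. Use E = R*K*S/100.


Formula: E = R * K * S / 100  (simplified USLE)
R * K = 933 * 0.011 = 10.263
E = 10.263 * 36.1 / 100 = 3.7 t/ha

3.7


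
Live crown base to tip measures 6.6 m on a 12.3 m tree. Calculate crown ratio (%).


Formula: Crown Ratio = (Crown Length / Total Height) * 100
CR = (6.6 m / 12.3 m) * 100
CR = 0.5366 * 100 = 53.7%

53.7


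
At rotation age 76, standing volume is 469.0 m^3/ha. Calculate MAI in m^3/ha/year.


Formula: MAI = Total Volume / Stand Age
MAI = 469.0 m^3/ha / 76 years
MAI = 6.17 m^3/ha/year

6.17


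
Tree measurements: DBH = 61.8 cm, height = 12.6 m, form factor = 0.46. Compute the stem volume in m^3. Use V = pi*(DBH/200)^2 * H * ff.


Formula: V = pi * (DBH/200)^2 * H * ff
Radius = DBH/200 = 61.8/200 = 0.309 m
Radius^2 = 0.309^2 = 0.095481 m^2
V = pi * 0.095481 * 12.6 * 0.46
V = 1.739 m^3

1.739


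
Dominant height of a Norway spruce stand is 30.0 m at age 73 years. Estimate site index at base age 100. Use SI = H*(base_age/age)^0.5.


Formula: SI = H_dom * (base_age / age)^0.5
Age ratio = 100 / 73 = 1.36986
sqrt(age_ratio) = 1.17041
SI = 30.0 * 1.17041 = 35.1 m

35.1


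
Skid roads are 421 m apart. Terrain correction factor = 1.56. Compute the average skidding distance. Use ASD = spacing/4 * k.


Formula: ASD = (spacing / 4) * correction
Uncorrected distance = spacing / 4 = 421 / 4 = 105.25 m
ASD = 105.25 * 1.56 = 164 m

164


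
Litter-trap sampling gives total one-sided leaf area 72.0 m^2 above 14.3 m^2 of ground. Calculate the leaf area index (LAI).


Formula: LAI = total leaf area / ground area  (dimensionless)
LAI = 72.0 m^2 / 14.3 m^2
LAI = 5.03

5.03


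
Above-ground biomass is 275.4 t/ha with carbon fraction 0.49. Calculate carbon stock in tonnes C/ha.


Formula: Carbon Stock = Biomass * Carbon Fraction
C = 275.4 t/ha * 0.49
C = 134.9 t C/ha

134.9


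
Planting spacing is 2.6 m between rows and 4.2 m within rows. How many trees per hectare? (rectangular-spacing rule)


Formula: TPH = 10000 m^2/ha / (spacing_x * spacing_y)
Area per tree = 2.6 m * 4.2 m = 10.92 m^2
TPH = 10000 / 10.92 = 916 trees/ha

916


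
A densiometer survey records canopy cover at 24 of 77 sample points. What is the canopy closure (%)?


Formula: Canopy closure = covered points / total points * 100
Closure = 24 / 77 * 100
Closure = 0.3117 * 100 = 31.2%

31.2


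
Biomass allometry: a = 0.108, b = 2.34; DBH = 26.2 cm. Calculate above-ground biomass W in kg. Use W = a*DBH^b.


Formula: W = a * DBH^b  (allometric power law)
DBH^b = 26.2^2.34 = 2083.6512
W = 0.108 * 2083.6512 = 225.0 kg

225.0


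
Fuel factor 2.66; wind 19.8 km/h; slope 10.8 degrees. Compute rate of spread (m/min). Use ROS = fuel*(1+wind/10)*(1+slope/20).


Formula: ROS = fuel * (1 + wind/10) * (1 + slope/20)
Wind factor = 1 + 19.8/10 = 2.98
Slope factor = 1 + 10.8/20 = 1.54
ROS = 2.66 * 2.98 * 1.54 = 12.21 m/min

12.21


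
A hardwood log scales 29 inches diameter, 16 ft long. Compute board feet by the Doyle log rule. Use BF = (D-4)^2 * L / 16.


Doyle: BF = (D - 4)^2 * L / 16
Adjusted diameter = 29 - 4 = 25 in
(D-4)^2 = 25^2 = 625
BF = 625 * 16 / 16 = 625 BF

625


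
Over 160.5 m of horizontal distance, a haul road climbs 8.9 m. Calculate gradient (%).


Formula: Gradient = rise / run * 100
Gradient = 8.9 / 160.5 * 100 = 5.5%

5.5


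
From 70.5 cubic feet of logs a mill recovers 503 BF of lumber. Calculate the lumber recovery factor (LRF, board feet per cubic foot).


Formula: LRF = Lumber Output (BF) / Log Input (ft^3)
LRF = 503 BF / 70.5 ft^3
LRF = 7.13 BF/ft^3

7.13


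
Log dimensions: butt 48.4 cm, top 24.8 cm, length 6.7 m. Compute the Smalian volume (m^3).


Smalian: V = (A1 + A2)/2 * L,  A = pi*(D/200)^2
A1 = pi*(48.4/200)^2 = 0.183984 m^2
A2 = pi*(24.8/200)^2 = 0.048305 m^2
V = (0.183984+0.048305)/2*6.7 = 0.7782 m^3

0.7782


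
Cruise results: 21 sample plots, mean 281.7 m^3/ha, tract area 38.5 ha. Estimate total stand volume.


Formula: Total Volume = Mean Volume per ha * Total Area
Total Volume = 281.7 m^3/ha * 38.5 ha
Total Volume = 10845 m^3

10845


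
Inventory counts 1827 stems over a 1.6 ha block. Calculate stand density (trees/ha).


Formula: Stand Density = N_trees / Area_ha
Density = 1827 trees / 1.6 ha
Density = 1142 trees/ha

1142


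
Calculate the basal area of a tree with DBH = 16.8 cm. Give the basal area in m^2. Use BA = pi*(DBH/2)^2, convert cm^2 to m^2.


Formula: BA = pi * (DBH/2)^2 / 10000  (cm^2 to m^2)
Radius = DBH/2 = 16.8/2 = 8.4 cm
BA = pi * 8.4^2 / 10000
   = 221.6708 cm^2 / 10000
   = 0.0222 m^2

0.0222


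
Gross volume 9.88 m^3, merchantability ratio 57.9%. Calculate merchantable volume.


Formula: MV = V_total * (merchantable_pct / 100)
Merchantable fraction = 57.9% / 100 = 0.579
MV = 9.88 m^3 * 0.579 = 5.721 m^3

5.721


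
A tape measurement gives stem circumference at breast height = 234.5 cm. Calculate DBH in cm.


Formula: DBH = C / pi
DBH = 234.5 / pi
pi = 3.14159...
DBH = 74.6 cm

74.6


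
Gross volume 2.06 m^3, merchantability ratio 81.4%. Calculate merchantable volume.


Formula: MV = V_total * (merchantable_pct / 100)
Merchantable fraction = 81.4% / 100 = 0.814
MV = 2.06 m^3 * 0.814 = 1.677 m^3

1.677


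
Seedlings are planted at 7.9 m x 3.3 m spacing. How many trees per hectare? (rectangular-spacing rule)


Formula: TPH = 10000 m^2/ha / (spacing_x * spacing_y)
Area per tree = 7.9 m * 3.3 m = 26.07 m^2
TPH = 10000 / 26.07 = 384 trees/ha

384


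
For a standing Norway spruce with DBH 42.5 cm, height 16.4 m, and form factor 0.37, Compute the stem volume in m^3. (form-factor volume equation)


Formula: V = pi * (DBH/200)^2 * H * ff
Radius = DBH/200 = 42.5/200 = 0.2125 m
Radius^2 = 0.2125^2 = 0.04515625 m^2
V = pi * 0.04515625 * 16.4 * 0.37
V = 0.861 m^3

0.861


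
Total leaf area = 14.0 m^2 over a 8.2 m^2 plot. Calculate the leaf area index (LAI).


Formula: LAI = total leaf area / ground area  (dimensionless)
LAI = 14.0 m^2 / 8.2 m^2
LAI = 1.71

1.71


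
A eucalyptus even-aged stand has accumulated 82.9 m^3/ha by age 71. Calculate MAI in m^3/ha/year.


Formula: MAI = Total Volume / Stand Age
MAI = 82.9 m^3/ha / 71 years
MAI = 1.17 m^3/ha/year

1.17


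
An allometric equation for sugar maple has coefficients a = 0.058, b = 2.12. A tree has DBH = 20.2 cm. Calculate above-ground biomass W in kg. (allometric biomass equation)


Formula: W = a * DBH^b  (allometric power law)
DBH^b = 20.2^2.12 = 585.2547
W = 0.058 * 585.2547 = 33.9 kg

33.9


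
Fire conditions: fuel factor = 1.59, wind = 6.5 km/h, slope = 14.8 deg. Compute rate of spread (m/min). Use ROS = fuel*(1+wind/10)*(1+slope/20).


Formula: ROS = fuel * (1 + wind/10) * (1 + slope/20)
Wind factor = 1 + 6.5/10 = 1.65
Slope factor = 1 + 14.8/20 = 1.74
ROS = 1.59 * 1.65 * 1.74 = 4.56 m/min

4.56


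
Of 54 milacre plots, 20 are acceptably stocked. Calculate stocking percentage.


Formula: Stocking % = stocked plots / total plots * 100
Stocking = 20 / 54 * 100
Stocking = 0.3704 * 100 = 37.0%

37.0


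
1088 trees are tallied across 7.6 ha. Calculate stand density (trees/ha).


Formula: Stand Density = N_trees / Area_ha
Density = 1088 trees / 7.6 ha
Density = 143 trees/ha

143


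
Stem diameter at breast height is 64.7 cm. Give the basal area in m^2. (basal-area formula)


Formula: BA = pi * (DBH/2)^2 / 10000  (cm^2 to m^2)
Radius = DBH/2 = 64.7/2 = 32.35 cm
BA = pi * 32.35^2 / 10000
   = 3287.7474 cm^2 / 10000
   = 0.3288 m^2

0.3288


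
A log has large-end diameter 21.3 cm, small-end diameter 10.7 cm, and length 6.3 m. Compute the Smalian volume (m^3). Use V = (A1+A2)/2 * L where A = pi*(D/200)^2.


Smalian: V = (A1 + A2)/2 * L,  A = pi*(D/200)^2
A1 = pi*(21.3/200)^2 = 0.035633 m^2
A2 = pi*(10.7/200)^2 = 0.008992 m^2
V = (0.035633+0.008992)/2*6.3 = 0.1406 m^3

0.1406


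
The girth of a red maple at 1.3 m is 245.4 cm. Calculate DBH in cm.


Formula: DBH = C / pi
DBH = 245.4 / pi
pi = 3.14159...
DBH = 78.1 cm

78.1


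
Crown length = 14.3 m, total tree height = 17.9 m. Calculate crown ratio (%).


Formula: Crown Ratio = (Crown Length / Total Height) * 100
CR = (14.3 m / 17.9 m) * 100
CR = 0.7989 * 100 = 79.9%

79.9


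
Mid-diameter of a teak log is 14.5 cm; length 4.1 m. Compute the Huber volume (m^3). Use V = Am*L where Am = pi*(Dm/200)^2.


Huber: V = Am * L,  Am = pi*(Dm/200)^2
Am = pi*(14.5/200)^2 = 0.016513 m^2
V = 0.016513*4.1 = 0.0677 m^3

0.0677


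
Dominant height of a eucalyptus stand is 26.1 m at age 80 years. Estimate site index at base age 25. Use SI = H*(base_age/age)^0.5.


Formula: SI = H_dom * (base_age / age)^0.5
Age ratio = 25 / 80 = 0.3125
sqrt(age_ratio) = 0.55902
SI = 26.1 * 0.55902 = 14.6 m

14.6


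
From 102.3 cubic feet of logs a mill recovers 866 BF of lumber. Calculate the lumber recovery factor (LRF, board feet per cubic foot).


Formula: LRF = Lumber Output (BF) / Log Input (ft^3)
LRF = 866 BF / 102.3 ft^3
LRF = 8.47 BF/ft^3

8.47


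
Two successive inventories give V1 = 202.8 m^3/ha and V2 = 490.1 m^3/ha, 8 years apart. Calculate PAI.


Formula: PAI = (V_T2 - V_T1) / (T2 - T1)
Volume increment = 490.1 - 202.8 = 287.3 m^3/ha
PAI = 287.3 / 8 = 35.91 m^3/ha/year

35.91


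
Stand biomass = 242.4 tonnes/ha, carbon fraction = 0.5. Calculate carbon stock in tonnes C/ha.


Formula: Carbon Stock = Biomass * Carbon Fraction
C = 242.4 t/ha * 0.5
C = 121.2 t C/ha

121.2


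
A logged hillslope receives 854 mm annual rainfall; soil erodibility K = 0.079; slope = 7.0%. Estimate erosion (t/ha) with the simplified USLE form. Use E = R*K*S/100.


Formula: E = R * K * S / 100  (simplified USLE)
R * K = 854 * 0.079 = 67.466
E = 67.466 * 7.0 / 100 = 4.72 t/ha

4.72


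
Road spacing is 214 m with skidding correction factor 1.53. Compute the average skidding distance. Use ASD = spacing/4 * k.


Formula: ASD = (spacing / 4) * correction
Uncorrected distance = spacing / 4 = 214 / 4 = 53.5 m
ASD = 53.5 * 1.53 = 82 m

82


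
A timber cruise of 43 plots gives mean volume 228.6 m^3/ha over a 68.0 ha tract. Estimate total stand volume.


Formula: Total Volume = Mean Volume per ha * Total Area
Total Volume = 228.6 m^3/ha * 68.0 ha
Total Volume = 15545 m^3

15545


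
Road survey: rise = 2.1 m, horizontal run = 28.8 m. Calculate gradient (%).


Formula: Gradient = rise / run * 100
Gradient = 2.1 / 28.8 * 100 = 7.3%

7.3


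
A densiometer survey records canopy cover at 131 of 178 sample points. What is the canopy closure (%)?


Formula: Canopy closure = covered points / total points * 100
Closure = 131 / 178 * 100
Closure = 0.736 * 100 = 73.6%

73.6


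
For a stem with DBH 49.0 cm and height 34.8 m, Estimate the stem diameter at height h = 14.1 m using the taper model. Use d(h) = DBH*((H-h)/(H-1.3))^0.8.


Taper: d(h) = DBH * ((H - h) / (H - 1.3))^0.8
Numerator = H - h = 34.8 - 14.1 = 20.7 m
Denominator = H - 1.3 = 34.8 - 1.3 = 33.5 m
Ratio = 20.7 / 33.5 = 0.61791
d = 49.0 * 0.61791^0.8 = 33.3 cm

33.3


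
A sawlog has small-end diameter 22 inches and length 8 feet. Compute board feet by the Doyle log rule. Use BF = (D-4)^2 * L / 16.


Doyle: BF = (D - 4)^2 * L / 16
Adjusted diameter = 22 - 4 = 18 in
(D-4)^2 = 18^2 = 324
BF = 324 * 8 / 16 = 162 BF

162


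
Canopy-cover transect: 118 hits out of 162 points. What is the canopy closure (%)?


Formula: Canopy closure = covered points / total points * 100
Closure = 118 / 162 * 100
Closure = 0.7284 * 100 = 72.8%

72.8


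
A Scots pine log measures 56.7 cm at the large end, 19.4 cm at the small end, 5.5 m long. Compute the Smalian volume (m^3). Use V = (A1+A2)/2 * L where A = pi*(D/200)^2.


Smalian: V = (A1 + A2)/2 * L,  A = pi*(D/200)^2
A1 = pi*(56.7/200)^2 = 0.252497 m^2
A2 = pi*(19.4/200)^2 = 0.029559 m^2
V = (0.252497+0.029559)/2*5.5 = 0.7757 m^3

0.7757


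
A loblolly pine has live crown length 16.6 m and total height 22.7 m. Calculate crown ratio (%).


Formula: Crown Ratio = (Crown Length / Total Height) * 100
CR = (16.6 m / 22.7 m) * 100
CR = 0.7313 * 100 = 73.1%

73.1


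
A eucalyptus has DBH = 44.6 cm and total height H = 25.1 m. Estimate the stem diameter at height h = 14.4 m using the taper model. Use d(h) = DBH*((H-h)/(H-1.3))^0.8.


Taper: d(h) = DBH * ((H - h) / (H - 1.3))^0.8
Numerator = H - h = 25.1 - 14.4 = 10.7 m
Denominator = H - 1.3 = 25.1 - 1.3 = 23.8 m
Ratio = 10.7 / 23.8 = 0.44958
d = 44.6 * 0.44958^0.8 = 23.5 cm

23.5


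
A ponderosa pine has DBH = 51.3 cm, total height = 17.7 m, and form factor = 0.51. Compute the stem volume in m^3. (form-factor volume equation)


Formula: V = pi * (DBH/200)^2 * H * ff
Radius = DBH/200 = 51.3/200 = 0.2565 m
Radius^2 = 0.2565^2 = 0.06579225 m^2
V = pi * 0.06579225 * 17.7 * 0.51
V = 1.866 m^3

1.866


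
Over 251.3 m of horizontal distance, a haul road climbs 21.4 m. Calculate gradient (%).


Formula: Gradient = rise / run * 100
Gradient = 21.4 / 251.3 * 100 = 8.5%

8.5


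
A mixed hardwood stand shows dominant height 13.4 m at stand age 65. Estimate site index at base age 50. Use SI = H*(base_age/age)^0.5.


Formula: SI = H_dom * (base_age / age)^0.5
Age ratio = 50 / 65 = 0.76923
sqrt(age_ratio) = 0.87706
SI = 13.4 * 0.87706 = 11.8 m

11.8


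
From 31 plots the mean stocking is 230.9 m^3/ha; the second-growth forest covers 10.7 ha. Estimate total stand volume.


Formula: Total Volume = Mean Volume per ha * Total Area
Total Volume = 230.9 m^3/ha * 10.7 ha
Total Volume = 2471 m^3

2471


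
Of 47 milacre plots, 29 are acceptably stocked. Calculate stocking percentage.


Formula: Stocking % = stocked plots / total plots * 100
Stocking = 29 / 47 * 100
Stocking = 0.617 * 100 = 61.7%

61.7


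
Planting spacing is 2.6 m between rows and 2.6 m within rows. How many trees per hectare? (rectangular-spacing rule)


Formula: TPH = 10000 m^2/ha / (spacing_x * spacing_y)
Area per tree = 2.6 m * 2.6 m = 6.76 m^2
TPH = 10000 / 6.76 = 1479 trees/ha

1479


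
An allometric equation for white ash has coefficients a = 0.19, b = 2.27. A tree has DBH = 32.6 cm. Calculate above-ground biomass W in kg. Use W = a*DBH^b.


Formula: W = a * DBH^b  (allometric power law)
DBH^b = 32.6^2.27 = 2722.7261
W = 0.19 * 2722.7261 = 517.3 kg

517.3


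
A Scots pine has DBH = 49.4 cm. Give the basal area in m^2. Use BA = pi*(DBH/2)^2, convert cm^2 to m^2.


Formula: BA = pi * (DBH/2)^2 / 10000  (cm^2 to m^2)
Radius = DBH/2 = 49.4/2 = 24.7 cm
BA = pi * 24.7^2 / 10000
   = 1916.6543 cm^2 / 10000
   = 0.1917 m^2

0.1917


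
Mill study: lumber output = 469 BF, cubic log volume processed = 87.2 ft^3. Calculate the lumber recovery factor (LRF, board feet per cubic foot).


Formula: LRF = Lumber Output (BF) / Log Input (ft^3)
LRF = 469 BF / 87.2 ft^3
LRF = 5.38 BF/ft^3

5.38


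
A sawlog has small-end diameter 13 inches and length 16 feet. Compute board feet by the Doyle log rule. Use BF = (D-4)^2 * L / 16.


Doyle: BF = (D - 4)^2 * L / 16
Adjusted diameter = 13 - 4 = 9 in
(D-4)^2 = 9^2 = 81
BF = 81 * 16 / 16 = 81 BF

81


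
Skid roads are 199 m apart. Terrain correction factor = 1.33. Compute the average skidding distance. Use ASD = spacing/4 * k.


Formula: ASD = (spacing / 4) * correction
Uncorrected distance = spacing / 4 = 199 / 4 = 49.75 m
ASD = 49.75 * 1.33 = 66 m

66


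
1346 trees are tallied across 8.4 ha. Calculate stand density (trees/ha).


Formula: Stand Density = N_trees / Area_ha
Density = 1346 trees / 8.4 ha
Density = 160 trees/ha

160


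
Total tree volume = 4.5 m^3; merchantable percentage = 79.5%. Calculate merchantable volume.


Formula: MV = V_total * (merchantable_pct / 100)
Merchantable fraction = 79.5% / 100 = 0.795
MV = 4.5 m^3 * 0.795 = 3.578 m^3

3.578


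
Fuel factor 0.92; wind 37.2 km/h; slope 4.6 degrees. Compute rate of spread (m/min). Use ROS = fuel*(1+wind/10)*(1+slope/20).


Formula: ROS = fuel * (1 + wind/10) * (1 + slope/20)
Wind factor = 1 + 37.2/10 = 4.72
Slope factor = 1 + 4.6/20 = 1.23
ROS = 0.92 * 4.72 * 1.23 = 5.34 m/min

5.34


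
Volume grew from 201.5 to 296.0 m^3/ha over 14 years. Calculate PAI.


Formula: PAI = (V_T2 - V_T1) / (T2 - T1)
Volume increment = 296.0 - 201.5 = 94.5 m^3/ha
PAI = 94.5 / 14 = 6.75 m^3/ha/year

6.75


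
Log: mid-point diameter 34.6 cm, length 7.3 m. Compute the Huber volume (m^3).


Huber: V = Am * L,  Am = pi*(Dm/200)^2
Am = pi*(34.6/200)^2 = 0.094025 m^2
V = 0.094025*7.3 = 0.6864 m^3

0.6864


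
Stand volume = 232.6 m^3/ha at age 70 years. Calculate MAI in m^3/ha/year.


Formula: MAI = Total Volume / Stand Age
MAI = 232.6 m^3/ha / 70 years
MAI = 3.32 m^3/ha/year

3.32


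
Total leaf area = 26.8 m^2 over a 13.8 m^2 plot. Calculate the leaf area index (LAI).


Formula: LAI = total leaf area / ground area  (dimensionless)
LAI = 26.8 m^2 / 13.8 m^2
LAI = 1.94

1.94


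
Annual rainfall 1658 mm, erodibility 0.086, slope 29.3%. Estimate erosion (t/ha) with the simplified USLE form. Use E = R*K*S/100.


Formula: E = R * K * S / 100  (simplified USLE)
R * K = 1658 * 0.086 = 142.588
E = 142.588 * 29.3 / 100 = 41.78 t/ha

41.78


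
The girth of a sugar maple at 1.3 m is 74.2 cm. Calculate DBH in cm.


Formula: DBH = C / pi
DBH = 74.2 / pi
pi = 3.14159...
DBH = 23.6 cm

23.6


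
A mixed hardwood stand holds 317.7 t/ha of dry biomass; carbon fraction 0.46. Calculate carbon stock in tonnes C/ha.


Formula: Carbon Stock = Biomass * Carbon Fraction
C = 317.7 t/ha * 0.46
C = 146.1 t C/ha

146.1


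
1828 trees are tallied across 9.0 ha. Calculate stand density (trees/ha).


Formula: Stand Density = N_trees / Area_ha
Density = 1828 trees / 9.0 ha
Density = 203 trees/ha

203


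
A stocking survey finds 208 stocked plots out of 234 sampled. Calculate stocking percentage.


Formula: Stocking % = stocked plots / total plots * 100
Stocking = 208 / 234 * 100
Stocking = 0.8889 * 100 = 88.9%

88.9


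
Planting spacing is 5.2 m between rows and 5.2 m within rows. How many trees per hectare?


Formula: TPH = 10000 m^2/ha / (spacing_x * spacing_y)
Area per tree = 5.2 m * 5.2 m = 27.04 m^2
TPH = 10000 / 27.04 = 370 trees/ha

370


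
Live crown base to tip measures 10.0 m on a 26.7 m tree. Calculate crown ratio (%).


Formula: Crown Ratio = (Crown Length / Total Height) * 100
CR = (10.0 m / 26.7 m) * 100
CR = 0.3745 * 100 = 37.5%

37.5


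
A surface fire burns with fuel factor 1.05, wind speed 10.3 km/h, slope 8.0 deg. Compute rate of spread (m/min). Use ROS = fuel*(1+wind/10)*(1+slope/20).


Formula: ROS = fuel * (1 + wind/10) * (1 + slope/20)
Wind factor = 1 + 10.3/10 = 2.03
Slope factor = 1 + 8.0/20 = 1.4
ROS = 1.05 * 2.03 * 1.4 = 2.98 m/min

2.98


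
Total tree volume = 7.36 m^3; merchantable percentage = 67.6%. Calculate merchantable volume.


Formula: MV = V_total * (merchantable_pct / 100)
Merchantable fraction = 67.6% / 100 = 0.676
MV = 7.36 m^3 * 0.676 = 4.975 m^3

4.975


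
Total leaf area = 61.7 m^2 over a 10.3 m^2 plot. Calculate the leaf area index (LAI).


Formula: LAI = total leaf area / ground area  (dimensionless)
LAI = 61.7 m^2 / 10.3 m^2
LAI = 5.99

5.99


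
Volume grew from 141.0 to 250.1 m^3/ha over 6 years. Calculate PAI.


Formula: PAI = (V_T2 - V_T1) / (T2 - T1)
Volume increment = 250.1 - 141.0 = 109.1 m^3/ha
PAI = 109.1 / 6 = 18.18 m^3/ha/year

18.18


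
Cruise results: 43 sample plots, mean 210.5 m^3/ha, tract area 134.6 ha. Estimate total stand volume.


Formula: Total Volume = Mean Volume per ha * Total Area
Total Volume = 210.5 m^3/ha * 134.6 ha
Total Volume = 28333 m^3

28333


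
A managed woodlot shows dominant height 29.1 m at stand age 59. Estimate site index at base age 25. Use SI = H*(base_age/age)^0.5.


Formula: SI = H_dom * (base_age / age)^0.5
Age ratio = 25 / 59 = 0.42373
sqrt(age_ratio) = 0.65094
SI = 29.1 * 0.65094 = 18.9 m

18.9


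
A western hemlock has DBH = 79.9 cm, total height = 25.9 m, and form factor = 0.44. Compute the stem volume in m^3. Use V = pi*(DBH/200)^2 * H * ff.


Formula: V = pi * (DBH/200)^2 * H * ff
Radius = DBH/200 = 79.9/200 = 0.3995 m
Radius^2 = 0.3995^2 = 0.15960025 m^2
V = pi * 0.15960025 * 25.9 * 0.44
V = 5.714 m^3

5.714


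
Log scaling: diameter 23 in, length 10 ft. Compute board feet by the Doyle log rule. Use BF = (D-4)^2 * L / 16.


Doyle: BF = (D - 4)^2 * L / 16
Adjusted diameter = 23 - 4 = 19 in
(D-4)^2 = 19^2 = 361
BF = 361 * 10 / 16 = 226 BF

226


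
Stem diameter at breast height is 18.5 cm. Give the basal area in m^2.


Formula: BA = pi * (DBH/2)^2 / 10000  (cm^2 to m^2)
Radius = DBH/2 = 18.5/2 = 9.25 cm
BA = pi * 9.25^2 / 10000
   = 268.8025 cm^2 / 10000
   = 0.0269 m^2

0.0269


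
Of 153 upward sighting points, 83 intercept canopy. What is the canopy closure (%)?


Formula: Canopy closure = covered points / total points * 100
Closure = 83 / 153 * 100
Closure = 0.5425 * 100 = 54.2%

54.2


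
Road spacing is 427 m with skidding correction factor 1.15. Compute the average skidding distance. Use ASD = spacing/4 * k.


Formula: ASD = (spacing / 4) * correction
Uncorrected distance = spacing / 4 = 427 / 4 = 106.75 m
ASD = 106.75 * 1.15 = 123 m

123


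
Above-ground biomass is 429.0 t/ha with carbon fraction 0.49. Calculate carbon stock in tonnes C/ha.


Formula: Carbon Stock = Biomass * Carbon Fraction
C = 429.0 t/ha * 0.49
C = 210.2 t C/ha

210.2


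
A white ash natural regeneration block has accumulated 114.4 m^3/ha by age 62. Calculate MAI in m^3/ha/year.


Formula: MAI = Total Volume / Stand Age
MAI = 114.4 m^3/ha / 62 years
MAI = 1.85 m^3/ha/year

1.85


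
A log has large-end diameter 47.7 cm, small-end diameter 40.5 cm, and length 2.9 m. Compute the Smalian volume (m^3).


Smalian: V = (A1 + A2)/2 * L,  A = pi*(D/200)^2
A1 = pi*(47.7/200)^2 = 0.178701 m^2
A2 = pi*(40.5/200)^2 = 0.128825 m^2
V = (0.178701+0.128825)/2*2.9 = 0.4459 m^3

0.4459


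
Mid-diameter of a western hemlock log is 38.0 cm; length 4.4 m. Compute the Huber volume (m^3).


Huber: V = Am * L,  Am = pi*(Dm/200)^2
Am = pi*(38.0/200)^2 = 0.113411 m^2
V = 0.113411*4.4 = 0.499 m^3

0.499


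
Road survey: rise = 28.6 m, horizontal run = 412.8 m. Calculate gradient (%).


Formula: Gradient = rise / run * 100
Gradient = 28.6 / 412.8 * 100 = 6.9%

6.9


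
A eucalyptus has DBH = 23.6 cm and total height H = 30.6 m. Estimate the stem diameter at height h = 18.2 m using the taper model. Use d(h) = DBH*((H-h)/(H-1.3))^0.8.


Taper: d(h) = DBH * ((H - h) / (H - 1.3))^0.8
Numerator = H - h = 30.6 - 18.2 = 12.4 m
Denominator = H - 1.3 = 30.6 - 1.3 = 29.3 m
Ratio = 12.4 / 29.3 = 0.42321
d = 23.6 * 0.42321^0.8 = 11.9 cm

11.9


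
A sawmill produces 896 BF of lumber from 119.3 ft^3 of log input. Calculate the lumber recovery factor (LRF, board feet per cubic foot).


Formula: LRF = Lumber Output (BF) / Log Input (ft^3)
LRF = 896 BF / 119.3 ft^3
LRF = 7.51 BF/ft^3

7.51


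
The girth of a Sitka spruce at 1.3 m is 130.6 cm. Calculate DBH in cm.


Formula: DBH = C / pi
DBH = 130.6 / pi
pi = 3.14159...
DBH = 41.6 cm

41.6


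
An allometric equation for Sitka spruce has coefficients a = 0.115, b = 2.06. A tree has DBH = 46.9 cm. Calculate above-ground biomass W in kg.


Formula: W = a * DBH^b  (allometric power law)
DBH^b = 46.9^2.06 = 2770.8694
W = 0.115 * 2770.8694 = 318.6 kg

318.6


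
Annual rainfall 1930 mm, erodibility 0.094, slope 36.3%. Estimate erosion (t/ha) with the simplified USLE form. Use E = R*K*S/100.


Formula: E = R * K * S / 100  (simplified USLE)
R * K = 1930 * 0.094 = 181.42
E = 181.42 * 36.3 / 100 = 65.86 t/ha

65.86


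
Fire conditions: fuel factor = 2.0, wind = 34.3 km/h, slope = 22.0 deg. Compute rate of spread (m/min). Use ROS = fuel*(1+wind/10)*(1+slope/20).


Formula: ROS = fuel * (1 + wind/10) * (1 + slope/20)
Wind factor = 1 + 34.3/10 = 4.43
Slope factor = 1 + 22.0/20 = 2.1
ROS = 2.0 * 4.43 * 2.1 = 18.61 m/min

18.61


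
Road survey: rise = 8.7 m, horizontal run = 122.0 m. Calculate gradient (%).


Formula: Gradient = rise / run * 100
Gradient = 8.7 / 122.0 * 100 = 7.1%

7.1


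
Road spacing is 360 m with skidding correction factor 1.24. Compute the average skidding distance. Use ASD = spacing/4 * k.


Formula: ASD = (spacing / 4) * correction
Uncorrected distance = spacing / 4 = 360 / 4 = 90 m
ASD = 90 * 1.24 = 112 m

112


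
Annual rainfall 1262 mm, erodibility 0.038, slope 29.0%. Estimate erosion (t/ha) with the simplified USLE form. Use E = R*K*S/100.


Formula: E = R * K * S / 100  (simplified USLE)
R * K = 1262 * 0.038 = 47.956
E = 47.956 * 29.0 / 100 = 13.91 t/ha

13.91


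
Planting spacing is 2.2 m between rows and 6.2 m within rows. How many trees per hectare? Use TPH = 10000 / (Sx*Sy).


Formula: TPH = 10000 m^2/ha / (spacing_x * spacing_y)
Area per tree = 2.2 m * 6.2 m = 13.64 m^2
TPH = 10000 / 13.64 = 733 trees/ha

733


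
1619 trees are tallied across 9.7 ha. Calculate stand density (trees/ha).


Formula: Stand Density = N_trees / Area_ha
Density = 1619 trees / 9.7 ha
Density = 167 trees/ha

167


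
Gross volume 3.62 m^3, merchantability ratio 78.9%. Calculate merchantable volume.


Formula: MV = V_total * (merchantable_pct / 100)
Merchantable fraction = 78.9% / 100 = 0.789
MV = 3.62 m^3 * 0.789 = 2.856 m^3

2.856


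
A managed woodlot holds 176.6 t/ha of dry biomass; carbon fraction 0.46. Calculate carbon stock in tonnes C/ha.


Formula: Carbon Stock = Biomass * Carbon Fraction
C = 176.6 t/ha * 0.46
C = 81.2 t C/ha

81.2


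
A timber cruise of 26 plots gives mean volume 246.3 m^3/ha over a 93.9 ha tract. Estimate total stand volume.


Formula: Total Volume = Mean Volume per ha * Total Area
Total Volume = 246.3 m^3/ha * 93.9 ha
Total Volume = 23128 m^3

23128


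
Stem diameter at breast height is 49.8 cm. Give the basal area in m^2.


Formula: BA = pi * (DBH/2)^2 / 10000  (cm^2 to m^2)
Radius = DBH/2 = 49.8/2 = 24.9 cm
BA = pi * 24.9^2 / 10000
   = 1947.8189 cm^2 / 10000
   = 0.1948 m^2

0.1948


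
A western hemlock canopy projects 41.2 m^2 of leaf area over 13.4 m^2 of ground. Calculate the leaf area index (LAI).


Formula: LAI = total leaf area / ground area  (dimensionless)
LAI = 41.2 m^2 / 13.4 m^2
LAI = 3.07

3.07


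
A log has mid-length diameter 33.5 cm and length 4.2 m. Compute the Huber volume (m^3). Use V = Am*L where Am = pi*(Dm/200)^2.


Huber: V = Am * L,  Am = pi*(Dm/200)^2
Am = pi*(33.5/200)^2 = 0.088141 m^2
V = 0.088141*4.2 = 0.3702 m^3

0.3702


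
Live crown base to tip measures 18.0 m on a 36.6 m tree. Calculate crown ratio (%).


Formula: Crown Ratio = (Crown Length / Total Height) * 100
CR = (18.0 m / 36.6 m) * 100
CR = 0.4918 * 100 = 49.2%

49.2


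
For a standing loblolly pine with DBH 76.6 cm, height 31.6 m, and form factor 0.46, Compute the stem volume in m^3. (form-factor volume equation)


Formula: V = pi * (DBH/200)^2 * H * ff
Radius = DBH/200 = 76.6/200 = 0.383 m
Radius^2 = 0.383^2 = 0.146689 m^2
V = pi * 0.146689 * 31.6 * 0.46
V = 6.699 m^3

6.699


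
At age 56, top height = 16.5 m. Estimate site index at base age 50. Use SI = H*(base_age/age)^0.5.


Formula: SI = H_dom * (base_age / age)^0.5
Age ratio = 50 / 56 = 0.89286
sqrt(age_ratio) = 0.94491
SI = 16.5 * 0.94491 = 15.6 m

15.6


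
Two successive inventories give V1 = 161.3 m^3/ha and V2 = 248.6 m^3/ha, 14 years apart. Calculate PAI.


Formula: PAI = (V_T2 - V_T1) / (T2 - T1)
Volume increment = 248.6 - 161.3 = 87.3 m^3/ha
PAI = 87.3 / 14 = 6.24 m^3/ha/year

6.24


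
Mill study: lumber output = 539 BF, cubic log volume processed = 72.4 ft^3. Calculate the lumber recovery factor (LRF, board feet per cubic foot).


Formula: LRF = Lumber Output (BF) / Log Input (ft^3)
LRF = 539 BF / 72.4 ft^3
LRF = 7.44 BF/ft^3

7.44


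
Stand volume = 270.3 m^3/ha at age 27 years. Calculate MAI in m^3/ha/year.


Formula: MAI = Total Volume / Stand Age
MAI = 270.3 m^3/ha / 27 years
MAI = 10.01 m^3/ha/year

10.01


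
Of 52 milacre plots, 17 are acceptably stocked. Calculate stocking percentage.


Formula: Stocking % = stocked plots / total plots * 100
Stocking = 17 / 52 * 100
Stocking = 0.3269 * 100 = 32.7%

32.7


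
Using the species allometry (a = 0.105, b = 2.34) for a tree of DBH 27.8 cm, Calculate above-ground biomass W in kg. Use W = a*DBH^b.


Formula: W = a * DBH^b  (allometric power law)
DBH^b = 27.8^2.34 = 2393.673
W = 0.105 * 2393.673 = 251.3 kg

251.3


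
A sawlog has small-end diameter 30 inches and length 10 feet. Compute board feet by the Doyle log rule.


Doyle: BF = (D - 4)^2 * L / 16
Adjusted diameter = 30 - 4 = 26 in
(D-4)^2 = 26^2 = 676
BF = 676 * 10 / 16 = 423 BF

423


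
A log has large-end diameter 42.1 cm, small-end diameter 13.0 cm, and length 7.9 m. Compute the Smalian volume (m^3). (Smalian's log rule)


Smalian: V = (A1 + A2)/2 * L,  A = pi*(D/200)^2
A1 = pi*(42.1/200)^2 = 0.139205 m^2
A2 = pi*(13.0/200)^2 = 0.013273 m^2
V = (0.139205+0.013273)/2*7.9 = 0.6023 m^3

0.6023


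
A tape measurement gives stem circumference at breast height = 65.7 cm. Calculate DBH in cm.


Formula: DBH = C / pi
DBH = 65.7 / pi
pi = 3.14159...
DBH = 20.9 cm

20.9


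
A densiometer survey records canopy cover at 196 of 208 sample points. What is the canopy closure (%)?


Formula: Canopy closure = covered points / total points * 100
Closure = 196 / 208 * 100
Closure = 0.9423 * 100 = 94.2%

94.2


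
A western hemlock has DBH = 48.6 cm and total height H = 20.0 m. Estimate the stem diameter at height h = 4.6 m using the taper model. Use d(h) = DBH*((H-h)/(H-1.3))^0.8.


Taper: d(h) = DBH * ((H - h) / (H - 1.3))^0.8
Numerator = H - h = 20.0 - 4.6 = 15.4 m
Denominator = H - 1.3 = 20.0 - 1.3 = 18.7 m
Ratio = 15.4 / 18.7 = 0.82353
d = 48.6 * 0.82353^0.8 = 41.6 cm

41.6


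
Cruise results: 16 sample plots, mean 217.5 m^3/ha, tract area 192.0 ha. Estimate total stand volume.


Formula: Total Volume = Mean Volume per ha * Total Area
Total Volume = 217.5 m^3/ha * 192.0 ha
Total Volume = 41760 m^3

41760


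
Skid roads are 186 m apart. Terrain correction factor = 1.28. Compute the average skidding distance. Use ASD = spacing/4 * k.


Formula: ASD = (spacing / 4) * correction
Uncorrected distance = spacing / 4 = 186 / 4 = 46.5 m
ASD = 46.5 * 1.28 = 60 m

60


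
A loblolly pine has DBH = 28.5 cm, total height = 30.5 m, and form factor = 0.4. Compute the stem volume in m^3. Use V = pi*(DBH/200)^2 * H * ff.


Formula: V = pi * (DBH/200)^2 * H * ff
Radius = DBH/200 = 28.5/200 = 0.1425 m
Radius^2 = 0.1425^2 = 0.02030625 m^2
V = pi * 0.02030625 * 30.5 * 0.4
V = 0.778 m^3

0.778


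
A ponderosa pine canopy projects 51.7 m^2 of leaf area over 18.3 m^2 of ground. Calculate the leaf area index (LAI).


Formula: LAI = total leaf area / ground area  (dimensionless)
LAI = 51.7 m^2 / 18.3 m^2
LAI = 2.83

2.83


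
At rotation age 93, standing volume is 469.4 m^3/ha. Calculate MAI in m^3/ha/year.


Formula: MAI = Total Volume / Stand Age
MAI = 469.4 m^3/ha / 93 years
MAI = 5.05 m^3/ha/year

5.05


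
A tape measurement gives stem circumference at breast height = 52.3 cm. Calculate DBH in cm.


Formula: DBH = C / pi
DBH = 52.3 / pi
pi = 3.14159...
DBH = 16.6 cm

16.6


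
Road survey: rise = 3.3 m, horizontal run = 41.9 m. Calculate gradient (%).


Formula: Gradient = rise / run * 100
Gradient = 3.3 / 41.9 * 100 = 7.9%

7.9


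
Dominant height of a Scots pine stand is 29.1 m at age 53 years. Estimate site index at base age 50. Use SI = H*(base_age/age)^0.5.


Formula: SI = H_dom * (base_age / age)^0.5
Age ratio = 50 / 53 = 0.9434
sqrt(age_ratio) = 0.97129
SI = 29.1 * 0.97129 = 28.3 m

28.3


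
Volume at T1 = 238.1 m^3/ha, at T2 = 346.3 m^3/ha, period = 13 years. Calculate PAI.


Formula: PAI = (V_T2 - V_T1) / (T2 - T1)
Volume increment = 346.3 - 238.1 = 108.2 m^3/ha
PAI = 108.2 / 13 = 8.32 m^3/ha/year

8.32


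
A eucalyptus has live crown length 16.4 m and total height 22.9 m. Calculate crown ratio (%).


Formula: Crown Ratio = (Crown Length / Total Height) * 100
CR = (16.4 m / 22.9 m) * 100
CR = 0.7162 * 100 = 71.6%

71.6


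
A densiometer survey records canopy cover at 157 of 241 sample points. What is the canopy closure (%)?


Formula: Canopy closure = covered points / total points * 100
Closure = 157 / 241 * 100
Closure = 0.6515 * 100 = 65.1%

65.1


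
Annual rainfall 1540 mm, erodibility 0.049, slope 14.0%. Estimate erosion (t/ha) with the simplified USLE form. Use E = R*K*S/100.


Formula: E = R * K * S / 100  (simplified USLE)
R * K = 1540 * 0.049 = 75.46
E = 75.46 * 14.0 / 100 = 10.56 t/ha

10.56


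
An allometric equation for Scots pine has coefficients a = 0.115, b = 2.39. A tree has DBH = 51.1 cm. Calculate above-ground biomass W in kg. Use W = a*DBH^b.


Formula: W = a * DBH^b  (allometric power law)
DBH^b = 51.1^2.39 = 12109.4927
W = 0.115 * 12109.4927 = 1392.6 kg

1392.6


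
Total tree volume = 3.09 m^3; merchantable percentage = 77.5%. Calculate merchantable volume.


Formula: MV = V_total * (merchantable_pct / 100)
Merchantable fraction = 77.5% / 100 = 0.775
MV = 3.09 m^3 * 0.775 = 2.395 m^3

2.395


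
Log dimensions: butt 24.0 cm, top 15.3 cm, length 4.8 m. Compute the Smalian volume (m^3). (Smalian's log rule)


Smalian: V = (A1 + A2)/2 * L,  A = pi*(D/200)^2
A1 = pi*(24.0/200)^2 = 0.045239 m^2
A2 = pi*(15.3/200)^2 = 0.018385 m^2
V = (0.045239+0.018385)/2*4.8 = 0.1527 m^3

0.1527


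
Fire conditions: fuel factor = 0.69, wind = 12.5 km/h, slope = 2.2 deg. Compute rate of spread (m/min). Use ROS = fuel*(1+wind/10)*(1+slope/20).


Formula: ROS = fuel * (1 + wind/10) * (1 + slope/20)
Wind factor = 1 + 12.5/10 = 2.25
Slope factor = 1 + 2.2/20 = 1.11
ROS = 0.69 * 2.25 * 1.11 = 1.72 m/min

1.72


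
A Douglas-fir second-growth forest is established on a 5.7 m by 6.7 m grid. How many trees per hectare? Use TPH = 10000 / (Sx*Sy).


Formula: TPH = 10000 m^2/ha / (spacing_x * spacing_y)
Area per tree = 5.7 m * 6.7 m = 38.19 m^2
TPH = 10000 / 38.19 = 262 trees/ha

262
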